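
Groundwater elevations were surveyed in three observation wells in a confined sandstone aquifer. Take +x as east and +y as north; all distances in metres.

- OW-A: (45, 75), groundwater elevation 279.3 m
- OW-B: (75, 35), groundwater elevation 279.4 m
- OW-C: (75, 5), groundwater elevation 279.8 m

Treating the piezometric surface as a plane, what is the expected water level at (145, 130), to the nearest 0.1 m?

With h = a·x + b·y + c and OW-A as origin, the differences give:
  30·a + (-40)·b = +0.1
  30·a + (-70)·b = +0.5
Eliminate b (×(-70) and ×(-40), subtract): -900·a = 13.00 → a = ∂h/∂x = -0.01444
Back-substitute: b = ∂h/∂y = -0.01333.
h(145, 130) = 279.3 + (-0.01444)·(100) + (-0.01333)·(55) = 279.3 -1.444 -0.733 = 277.122 m.

277.1 m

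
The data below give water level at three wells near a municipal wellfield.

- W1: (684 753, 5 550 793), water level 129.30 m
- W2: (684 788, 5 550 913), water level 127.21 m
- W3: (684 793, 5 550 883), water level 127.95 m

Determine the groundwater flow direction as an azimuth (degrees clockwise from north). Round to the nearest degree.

324°

With h = a·x + b·y + c and W1 as origin, the differences give:
  35·a + 120·b = -2.09
  40·a + 90·b = -1.35
Eliminate b (×90 and ×120, subtract): -1650·a = -26.100 → a = ∂h/∂x = +0.01582
Back-substitute: b = ∂h/∂y = -0.02203.
Flow direction (−∇h) has components (-0.01582 E, +0.02203 N).
Azimuth = atan2(E, N) = atan2(-0.01582, +0.02203) = 324.3° ≈ 324°.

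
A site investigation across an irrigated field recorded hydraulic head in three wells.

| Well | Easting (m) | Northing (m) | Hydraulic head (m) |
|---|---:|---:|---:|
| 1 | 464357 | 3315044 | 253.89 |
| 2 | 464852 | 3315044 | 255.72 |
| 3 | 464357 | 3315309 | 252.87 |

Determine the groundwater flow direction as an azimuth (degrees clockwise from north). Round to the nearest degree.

316°

∂h/∂x = (255.72 − 253.89) / (464852 − 464357) = +0.003697
∂h/∂y = (252.87 − 253.89) / (3315309 − 3315044) = -0.003849
Flow direction (−∇h) has components (-0.003697 E, +0.003849 N).
Azimuth = atan2(E, N) = atan2(-0.003697, +0.003849) = 316.2° ≈ 316°.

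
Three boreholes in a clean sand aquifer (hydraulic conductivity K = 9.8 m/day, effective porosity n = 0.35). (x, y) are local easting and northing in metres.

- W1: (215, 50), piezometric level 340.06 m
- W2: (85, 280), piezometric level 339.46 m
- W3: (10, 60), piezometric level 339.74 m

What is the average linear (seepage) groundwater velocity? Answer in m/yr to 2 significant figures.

With h = a·x + b·y + c and W1 as origin, the differences give:
  (-130)·a + 230·b = -0.60
  (-205)·a + 10·b = -0.32
Eliminate b (×10 and ×230, subtract): 45850·a = 67.600 → a = ∂h/∂x = +0.001474
Back-substitute: b = ∂h/∂y = -0.001775.
|∇h| = √(0.001474² + -0.001775²) = 0.002307
Seepage velocity v = K·i/n = 9.8 × 0.002307 / 0.35 = 0.0646 m/day = 23.6 m/yr.

24 m/yr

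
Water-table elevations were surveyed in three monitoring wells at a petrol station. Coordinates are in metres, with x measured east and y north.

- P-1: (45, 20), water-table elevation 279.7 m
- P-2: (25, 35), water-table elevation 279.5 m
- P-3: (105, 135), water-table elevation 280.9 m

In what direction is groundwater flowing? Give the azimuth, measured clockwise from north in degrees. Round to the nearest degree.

Taking P-1 as reference: P-2−P-1 = (-20, 15, -0.2); P-3−P-1 = (60, 115, +1.2).
Determinant of the coordinate differences = (-20)·115 − 60·15 = -3200.
∂h/∂x = [(-0.2)·115 − (+1.2)·15] / -3200 = +0.01281
∂h/∂y = [(-20)·(+1.2) − 60·(-0.2)] / -3200 = +0.003750
Flow direction (−∇h) has components (-0.01281 E, -0.003750 N).
Azimuth = atan2(E, N) = atan2(-0.01281, -0.003750) = 253.7° ≈ 254°.

254°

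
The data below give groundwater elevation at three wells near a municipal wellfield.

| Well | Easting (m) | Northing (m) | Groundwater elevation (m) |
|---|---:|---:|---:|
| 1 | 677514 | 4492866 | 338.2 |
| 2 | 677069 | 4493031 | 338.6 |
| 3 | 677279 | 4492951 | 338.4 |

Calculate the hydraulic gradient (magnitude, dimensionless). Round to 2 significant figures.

Three-point gradient (reference 1): Δ to 2 = (-445, 165, +0.4), Δ to 3 = (-235, 85, +0.2).
∂h/∂x = +0.001053, ∂h/∂y = +0.005263 (det = 950).
|∇h| = √(0.001053² + 0.005263²) = 0.005367

0.0054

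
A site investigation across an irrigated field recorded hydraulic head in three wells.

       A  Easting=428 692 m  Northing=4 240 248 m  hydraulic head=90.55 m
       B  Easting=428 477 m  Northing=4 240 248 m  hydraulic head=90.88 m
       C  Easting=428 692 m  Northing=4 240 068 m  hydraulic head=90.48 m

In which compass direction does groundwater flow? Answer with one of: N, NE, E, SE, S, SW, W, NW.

E

∂h/∂x = (90.88 − 90.55) / (428477 − 428692) = -0.001535
∂h/∂y = (90.48 − 90.55) / (4240068 − 4240248) = +0.0003889
Flow = −∇h = (+0.001535 east, -0.0003889 north), which points east.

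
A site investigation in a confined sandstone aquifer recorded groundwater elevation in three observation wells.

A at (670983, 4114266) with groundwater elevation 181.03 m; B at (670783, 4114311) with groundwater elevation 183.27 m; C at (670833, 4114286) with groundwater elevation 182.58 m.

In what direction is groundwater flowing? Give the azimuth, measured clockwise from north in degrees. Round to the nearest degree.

Differences from A: to B (Δx, Δy, Δh) = (-200, 45, +2.24); to C = (-150, 20, +1.55).
Solve a·Δx + b·Δy = Δh: det = (-200)·20 − (-150)·45 = 2750.
∂h/∂x = [(+2.24)·20 − (+1.55)·45] / 2750 = -0.009073
∂h/∂y = [(-200)·(+1.55) − (-150)·(+2.24)] / 2750 = +0.009455
Flow direction (−∇h) has components (+0.009073 E, -0.009455 N).
Azimuth = atan2(E, N) = atan2(+0.009073, -0.009455) = 136.2° ≈ 136°.

136°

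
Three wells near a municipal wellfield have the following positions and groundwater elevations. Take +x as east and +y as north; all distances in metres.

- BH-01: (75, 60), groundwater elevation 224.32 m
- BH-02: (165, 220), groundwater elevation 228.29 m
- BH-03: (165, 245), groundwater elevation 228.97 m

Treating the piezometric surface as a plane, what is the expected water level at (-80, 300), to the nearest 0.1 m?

Three-point gradient (reference BH-01): Δ to BH-02 = (90, 160, +3.97), Δ to BH-03 = (90, 185, +4.65).
∂h/∂x = -0.004244, ∂h/∂y = +0.02720 (det = 2250).
h(-80, 300) = 224.32 + (-0.004244)·(-155) + (+0.02720)·(240) = 224.32 +0.658 +6.528 = 231.506 m.

231.5 m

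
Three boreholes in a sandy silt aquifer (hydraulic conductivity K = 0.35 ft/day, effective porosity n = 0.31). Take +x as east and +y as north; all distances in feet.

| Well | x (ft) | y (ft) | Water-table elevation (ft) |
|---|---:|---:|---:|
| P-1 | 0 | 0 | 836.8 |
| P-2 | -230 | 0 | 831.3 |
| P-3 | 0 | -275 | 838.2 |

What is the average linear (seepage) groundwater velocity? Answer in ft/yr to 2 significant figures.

10 ft/yr

∂h/∂x = (831.3 − 836.8) / (-230 − 0) = +0.02391
∂h/∂y = (838.2 − 836.8) / (-275 − 0) = -0.005091
|∇h| = √(0.02391² + -0.005091²) = 0.02445
Seepage velocity v = K·i/n = 0.35 × 0.02445 / 0.31 = 0.0276 ft/day = 10.08 ft/yr.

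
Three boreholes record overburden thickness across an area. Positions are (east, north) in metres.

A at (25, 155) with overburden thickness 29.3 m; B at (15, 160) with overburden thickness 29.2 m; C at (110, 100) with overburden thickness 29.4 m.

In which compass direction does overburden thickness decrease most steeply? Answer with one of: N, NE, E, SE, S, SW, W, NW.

Three-point gradient (reference A): Δ to B = (-10, 5, -0.1), Δ to C = (85, -55, +0.1).
∂d/∂x = +0.04000, ∂d/∂y = +0.06000 (det = 125).
Steepest decrease is along −∇f = (-0.04000 E, -0.06000 N) → southwest.

SW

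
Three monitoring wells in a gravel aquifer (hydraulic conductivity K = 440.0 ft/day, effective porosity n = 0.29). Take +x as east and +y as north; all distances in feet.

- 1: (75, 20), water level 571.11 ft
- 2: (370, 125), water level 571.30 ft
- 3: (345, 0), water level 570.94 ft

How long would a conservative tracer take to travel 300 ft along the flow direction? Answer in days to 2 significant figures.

66 days

Differences from 1: to 2 (Δx, Δy, Δh) = (295, 105, +0.19); to 3 = (270, -20, -0.17).
Determinant of the coordinate differences = 295·(-20) − 270·105 = -34250.
∂h/∂x = [(+0.19)·(-20) − (-0.17)·105] / -34250 = -0.0004102
∂h/∂y = [295·(-0.17) − 270·(+0.19)] / -34250 = +0.002962
|∇h| = √(-0.0004102² + 0.002962²) = 0.00299
Seepage velocity v = K·i/n = 440.0 × 0.00299 / 0.29 = 4.537 ft/day.
t = 300 / 4.537 = 66.12 days.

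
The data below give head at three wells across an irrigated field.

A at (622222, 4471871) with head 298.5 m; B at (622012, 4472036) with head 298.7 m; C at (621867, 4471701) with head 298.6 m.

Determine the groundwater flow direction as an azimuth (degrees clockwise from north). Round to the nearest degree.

Taking A as reference: B−A = (-210, 165, +0.2); C−A = (-355, -170, +0.1).
Determinant of the coordinate differences = (-210)·(-170) − (-355)·165 = 94275.
∂h/∂x = [(+0.2)·(-170) − (+0.1)·165] / 94275 = -0.0005357
∂h/∂y = [(-210)·(+0.1) − (-355)·(+0.2)] / 94275 = +0.0005304
Flow direction (−∇h) has components (+0.0005357 E, -0.0005304 N).
Azimuth = atan2(E, N) = atan2(+0.0005357, -0.0005304) = 134.7° ≈ 135°.

135°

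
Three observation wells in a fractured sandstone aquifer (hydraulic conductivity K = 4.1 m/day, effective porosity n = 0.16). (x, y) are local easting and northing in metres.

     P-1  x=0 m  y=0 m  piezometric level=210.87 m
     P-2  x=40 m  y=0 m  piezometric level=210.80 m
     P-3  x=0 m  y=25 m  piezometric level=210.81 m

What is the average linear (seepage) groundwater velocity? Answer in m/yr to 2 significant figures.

∂h/∂x = (210.80 − 210.87) / (40 − 0) = -0.001750
∂h/∂y = (210.81 − 210.87) / (25 − 0) = -0.002400
|∇h| = √(-0.001750² + -0.002400²) = 0.00297
Seepage velocity v = K·i/n = 4.1 × 0.00297 / 0.16 = 0.07611 m/day = 27.8 m/yr.

28 m/yr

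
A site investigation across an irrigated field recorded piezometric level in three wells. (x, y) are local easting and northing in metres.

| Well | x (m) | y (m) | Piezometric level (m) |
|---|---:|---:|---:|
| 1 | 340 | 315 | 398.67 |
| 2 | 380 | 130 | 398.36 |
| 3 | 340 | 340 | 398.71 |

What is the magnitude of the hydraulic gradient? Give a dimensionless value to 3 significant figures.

Differences from 1: to 2 (Δx, Δy, Δh) = (40, -185, -0.31); to 3 = (0, 25, +0.04).
Determinant of the coordinate differences = 40·25 − 0·(-185) = 1000.
∂h/∂x = [(-0.31)·25 − (+0.04)·(-185)] / 1000 = -0.0003500
∂h/∂y = [40·(+0.04) − 0·(-0.31)] / 1000 = +0.001600
|∇h| = √(-0.0003500² + 0.001600²) = 0.001638

0.00164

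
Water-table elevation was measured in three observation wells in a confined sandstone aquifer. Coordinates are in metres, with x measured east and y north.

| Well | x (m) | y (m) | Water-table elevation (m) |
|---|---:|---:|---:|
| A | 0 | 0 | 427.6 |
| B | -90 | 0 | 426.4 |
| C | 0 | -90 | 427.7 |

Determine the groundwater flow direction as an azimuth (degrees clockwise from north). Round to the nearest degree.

275°

∂h/∂x = (426.4 − 427.6) / (-90 − 0) = +0.01333
∂h/∂y = (427.7 − 427.6) / (-90 − 0) = -0.001111
Flow direction (−∇h) has components (-0.01333 E, +0.001111 N).
Azimuth = atan2(E, N) = atan2(-0.01333, +0.001111) = 274.8° ≈ 275°.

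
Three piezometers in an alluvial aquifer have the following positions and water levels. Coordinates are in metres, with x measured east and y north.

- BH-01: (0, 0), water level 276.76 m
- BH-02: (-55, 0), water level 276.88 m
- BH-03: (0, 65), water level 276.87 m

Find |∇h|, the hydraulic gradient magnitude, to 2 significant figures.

∂h/∂x = (276.88 − 276.76) / (-55 − 0) = -0.002182
∂h/∂y = (276.87 − 276.76) / (65 − 0) = +0.001692
|∇h| = √(-0.002182² + 0.001692²) = 0.002761

0.0028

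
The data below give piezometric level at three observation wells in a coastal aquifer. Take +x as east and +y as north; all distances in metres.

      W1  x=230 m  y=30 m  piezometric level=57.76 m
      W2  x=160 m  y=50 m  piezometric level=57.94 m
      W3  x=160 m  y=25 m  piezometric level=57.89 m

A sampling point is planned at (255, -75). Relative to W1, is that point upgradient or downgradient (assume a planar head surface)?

downgradient

Differences from W1: to W2 (Δx, Δy, Δh) = (-70, 20, +0.18); to W3 = (-70, -5, +0.13).
Solve a·Δx + b·Δy = Δh: det = (-70)·(-5) − (-70)·20 = 1750.
∂h/∂x = [(+0.18)·(-5) − (+0.13)·20] / 1750 = -0.002000
∂h/∂y = [(-70)·(+0.13) − (-70)·(+0.18)] / 1750 = +0.002000
Head at (255, -75) = 57.76 + (-0.002000)·(25) + (+0.002000)·(-105) = 57.50 m.
That is lower than the 57.76 m at W1, so the point is downgradient.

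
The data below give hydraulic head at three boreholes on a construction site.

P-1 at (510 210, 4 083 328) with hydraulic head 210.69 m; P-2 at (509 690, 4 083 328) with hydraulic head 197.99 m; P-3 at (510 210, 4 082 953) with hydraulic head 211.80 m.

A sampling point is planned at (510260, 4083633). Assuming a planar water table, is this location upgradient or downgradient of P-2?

∂h/∂x = (197.99 − 210.69) / (509690 − 510210) = +0.02442
∂h/∂y = (211.80 − 210.69) / (4082953 − 4083328) = -0.002960
Head at (510260, 4083633) = 210.69 + (+0.02442)·(50) + (-0.002960)·(305) = 211.01 m.
That is higher than the 197.99 m at P-2, so the point is upgradient.

upgradient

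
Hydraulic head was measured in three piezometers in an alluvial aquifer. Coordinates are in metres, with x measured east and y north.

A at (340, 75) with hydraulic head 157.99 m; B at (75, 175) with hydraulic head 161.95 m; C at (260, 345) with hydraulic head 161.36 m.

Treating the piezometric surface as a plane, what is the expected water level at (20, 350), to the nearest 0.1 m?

164.2 m

Taking A as reference: B−A = (-265, 100, +3.96); C−A = (-80, 270, +3.37).
Solve a·Δx + b·Δy = Δh: det = (-265)·270 − (-80)·100 = -63550.
∂h/∂x = [(+3.96)·270 − (+3.37)·100] / -63550 = -0.01152
∂h/∂y = [(-265)·(+3.37) − (-80)·(+3.96)] / -63550 = +0.009068
h(20, 350) = 157.99 + (-0.01152)·(-320) + (+0.009068)·(275) = 157.99 +3.687 +2.494 = 164.171 m.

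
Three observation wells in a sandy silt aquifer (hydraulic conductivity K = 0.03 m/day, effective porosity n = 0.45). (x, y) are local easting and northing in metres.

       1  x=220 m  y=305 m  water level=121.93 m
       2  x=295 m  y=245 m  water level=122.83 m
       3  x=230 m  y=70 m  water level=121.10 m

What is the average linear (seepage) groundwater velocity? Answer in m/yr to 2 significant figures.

Three-point gradient (reference 1): Δ to 2 = (75, -60, +0.90), Δ to 3 = (10, -235, -0.83).
∂h/∂x = +0.01535, ∂h/∂y = +0.004185 (det = -17025).
|∇h| = √(0.01535² + 0.004185²) = 0.01591
Seepage velocity v = K·i/n = 0.03 × 0.01591 / 0.45 = 0.001061 m/day = 0.3875 m/yr.

0.39 m/yr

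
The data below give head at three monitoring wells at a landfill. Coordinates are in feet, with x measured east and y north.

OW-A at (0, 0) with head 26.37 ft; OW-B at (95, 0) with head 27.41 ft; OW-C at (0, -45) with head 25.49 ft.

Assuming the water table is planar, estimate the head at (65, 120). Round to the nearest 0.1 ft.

29.4 ft

∂h/∂x = (27.41 − 26.37) / (95 − 0) = +0.01095
∂h/∂y = (25.49 − 26.37) / (-45 − 0) = +0.01956
h(65, 120) = 26.37 + (+0.01095)·(65) + (+0.01956)·(120) = 26.37 +0.712 +2.347 = 29.428 ft.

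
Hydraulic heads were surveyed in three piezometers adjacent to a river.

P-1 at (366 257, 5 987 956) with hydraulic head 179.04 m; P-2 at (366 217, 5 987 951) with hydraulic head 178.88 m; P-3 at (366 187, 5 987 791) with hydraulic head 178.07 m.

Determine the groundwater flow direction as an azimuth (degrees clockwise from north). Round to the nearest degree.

Differences from P-1: to P-2 (Δx, Δy, Δh) = (-40, -5, -0.16); to P-3 = (-70, -165, -0.97).
Determinant of the coordinate differences = (-40)·(-165) − (-70)·(-5) = 6250.
∂h/∂x = [(-0.16)·(-165) − (-0.97)·(-5)] / 6250 = +0.003448
∂h/∂y = [(-40)·(-0.97) − (-70)·(-0.16)] / 6250 = +0.004416
Flow direction (−∇h) has components (-0.003448 E, -0.004416 N).
Azimuth = atan2(E, N) = atan2(-0.003448, -0.004416) = 218.0° ≈ 218°.

218°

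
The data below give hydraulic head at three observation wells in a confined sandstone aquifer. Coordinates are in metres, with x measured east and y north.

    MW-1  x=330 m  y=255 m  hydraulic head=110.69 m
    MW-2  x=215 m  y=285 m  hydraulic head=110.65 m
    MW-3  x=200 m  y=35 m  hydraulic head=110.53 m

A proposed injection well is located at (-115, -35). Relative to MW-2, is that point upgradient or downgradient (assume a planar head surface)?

downgradient

Differences from MW-1: to MW-2 (Δx, Δy, Δh) = (-115, 30, -0.04); to MW-3 = (-130, -220, -0.16).
Determinant of the coordinate differences = (-115)·(-220) − (-130)·30 = 29200.
∂h/∂x = [(-0.04)·(-220) − (-0.16)·30] / 29200 = +0.0004658
∂h/∂y = [(-115)·(-0.16) − (-130)·(-0.04)] / 29200 = +0.0004521
Head at (-115, -35) = 110.69 + (+0.0004658)·(-445) + (+0.0004521)·(-290) = 110.35 m.
That is lower than the 110.65 m at MW-2, so the point is downgradient.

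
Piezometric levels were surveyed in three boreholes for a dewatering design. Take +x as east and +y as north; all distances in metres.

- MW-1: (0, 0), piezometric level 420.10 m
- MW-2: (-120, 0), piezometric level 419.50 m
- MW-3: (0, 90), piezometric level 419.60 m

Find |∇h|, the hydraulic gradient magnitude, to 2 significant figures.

∂h/∂x = (419.50 − 420.10) / (-120 − 0) = +0.005000
∂h/∂y = (419.60 − 420.10) / (90 − 0) = -0.005556
|∇h| = √(0.005000² + -0.005556²) = 0.007475

0.0075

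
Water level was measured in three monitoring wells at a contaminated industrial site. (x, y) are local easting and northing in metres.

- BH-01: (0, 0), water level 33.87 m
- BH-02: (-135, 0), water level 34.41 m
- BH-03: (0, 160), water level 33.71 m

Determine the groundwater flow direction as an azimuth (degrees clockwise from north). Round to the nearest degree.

∂h/∂x = (34.41 − 33.87) / (-135 − 0) = -0.004000
∂h/∂y = (33.71 − 33.87) / (160 − 0) = -0.0010000
Flow direction (−∇h) has components (+0.004000 E, +0.0010000 N).
Azimuth = atan2(E, N) = atan2(+0.004000, +0.0010000) = 76.0° ≈ 076°.

076°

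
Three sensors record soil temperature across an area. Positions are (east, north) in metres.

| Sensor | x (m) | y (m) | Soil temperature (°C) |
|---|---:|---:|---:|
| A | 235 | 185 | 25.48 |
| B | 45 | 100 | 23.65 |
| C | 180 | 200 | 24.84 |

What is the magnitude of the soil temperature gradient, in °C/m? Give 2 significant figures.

Differences from A: to B (Δx, Δy, Δh) = (-190, -85, -1.83); to C = (-55, 15, -0.64).
Solve a·Δx + b·Δy = ΔT: det = (-190)·15 − (-55)·(-85) = -7525.
∂T/∂x = [(-1.83)·15 − (-0.64)·(-85)] / -7525 = +0.01088
∂T/∂y = [(-190)·(-0.64) − (-55)·(-1.83)] / -7525 = -0.002784
|∇f| = √(0.01088² + -0.002784²) = 0.01123 °C/m

0.011 °C/m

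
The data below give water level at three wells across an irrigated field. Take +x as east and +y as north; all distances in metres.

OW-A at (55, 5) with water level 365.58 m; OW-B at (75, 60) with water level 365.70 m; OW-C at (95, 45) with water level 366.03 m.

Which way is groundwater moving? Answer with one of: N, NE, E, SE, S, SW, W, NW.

W

Three-point gradient (reference OW-A): Δ to OW-B = (20, 55, +0.12), Δ to OW-C = (40, 40, +0.45).
∂h/∂x = +0.01425, ∂h/∂y = -0.003000 (det = -1400).
Flow = −∇h = (-0.01425 east, +0.003000 north), which points west.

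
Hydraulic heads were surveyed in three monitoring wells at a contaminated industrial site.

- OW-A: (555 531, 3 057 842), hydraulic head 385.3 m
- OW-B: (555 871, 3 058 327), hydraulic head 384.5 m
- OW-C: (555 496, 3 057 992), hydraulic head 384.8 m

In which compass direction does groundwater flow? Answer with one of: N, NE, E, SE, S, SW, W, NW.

Taking OW-A as reference: OW-B−OW-A = (340, 485, -0.8); OW-C−OW-A = (-35, 150, -0.5).
Determinant of the coordinate differences = 340·150 − (-35)·485 = 67975.
∂h/∂x = [(-0.8)·150 − (-0.5)·485] / 67975 = +0.001802
∂h/∂y = [340·(-0.5) − (-35)·(-0.8)] / 67975 = -0.002913
Flow = −∇h = (-0.001802 east, +0.002913 north), which points northwest.

NW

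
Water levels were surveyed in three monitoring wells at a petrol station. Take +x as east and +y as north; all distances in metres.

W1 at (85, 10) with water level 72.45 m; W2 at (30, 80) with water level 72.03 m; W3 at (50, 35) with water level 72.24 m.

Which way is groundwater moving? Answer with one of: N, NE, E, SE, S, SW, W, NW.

NW

Differences from W1: to W2 (Δx, Δy, Δh) = (-55, 70, -0.42); to W3 = (-35, 25, -0.21).
Solve a·Δx + b·Δy = Δh: det = (-55)·25 − (-35)·70 = 1075.
∂h/∂x = [(-0.42)·25 − (-0.21)·70] / 1075 = +0.003907
∂h/∂y = [(-55)·(-0.21) − (-35)·(-0.42)] / 1075 = -0.002930
Flow = −∇h = (-0.003907 east, +0.002930 north), which points northwest.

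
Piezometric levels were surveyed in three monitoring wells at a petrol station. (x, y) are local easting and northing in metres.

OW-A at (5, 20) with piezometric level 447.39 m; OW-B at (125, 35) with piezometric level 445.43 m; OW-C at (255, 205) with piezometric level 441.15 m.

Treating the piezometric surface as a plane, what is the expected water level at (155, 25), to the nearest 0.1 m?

With h = a·x + b·y + c and OW-A as origin, the differences give:
  120·a + 15·b = -1.96
  250·a + 185·b = -6.24
Eliminate b (×185 and ×15, subtract): 18450·a = -269.000 → a = ∂h/∂x = -0.01458
Back-substitute: b = ∂h/∂y = -0.01403.
h(155, 25) = 447.39 + (-0.01458)·(150) + (-0.01403)·(5) = 447.39 -2.187 -0.070 = 445.133 m.

445.1 m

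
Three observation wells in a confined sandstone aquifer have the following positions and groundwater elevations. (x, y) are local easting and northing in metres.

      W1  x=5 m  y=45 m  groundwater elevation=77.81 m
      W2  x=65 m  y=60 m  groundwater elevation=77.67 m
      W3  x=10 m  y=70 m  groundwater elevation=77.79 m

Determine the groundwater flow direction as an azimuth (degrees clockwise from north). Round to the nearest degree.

081°

With h = a·x + b·y + c and W1 as origin, the differences give:
  60·a + 15·b = -0.14
  5·a + 25·b = -0.02
Eliminate b (×25 and ×15, subtract): 1425·a = -3.200 → a = ∂h/∂x = -0.002246
Back-substitute: b = ∂h/∂y = -0.0003509.
Flow direction (−∇h) has components (+0.002246 E, +0.0003509 N).
Azimuth = atan2(E, N) = atan2(+0.002246, +0.0003509) = 81.1° ≈ 081°.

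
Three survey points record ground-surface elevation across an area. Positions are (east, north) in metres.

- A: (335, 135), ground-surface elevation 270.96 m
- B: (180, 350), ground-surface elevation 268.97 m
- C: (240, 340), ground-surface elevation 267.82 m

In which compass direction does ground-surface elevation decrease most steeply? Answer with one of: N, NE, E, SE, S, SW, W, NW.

With z = a·x + b·y + c and A as origin, the differences give:
  (-155)·a + 215·b = -1.99
  (-95)·a + 205·b = -3.14
Eliminate b (×205 and ×215, subtract): -11350·a = 267.150 → a = ∂z/∂x = -0.02354
Back-substitute: b = ∂z/∂y = -0.02622.
Steepest decrease is along −∇f = (+0.02354 E, +0.02622 N) → northeast.

NE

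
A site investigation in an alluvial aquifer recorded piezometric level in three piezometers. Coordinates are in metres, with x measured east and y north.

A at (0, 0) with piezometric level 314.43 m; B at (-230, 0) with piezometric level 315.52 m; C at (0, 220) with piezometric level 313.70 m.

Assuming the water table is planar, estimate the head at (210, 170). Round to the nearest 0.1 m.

312.9 m

∂h/∂x = (315.52 − 314.43) / (-230 − 0) = -0.004739
∂h/∂y = (313.70 − 314.43) / (220 − 0) = -0.003318
h(210, 170) = 314.43 + (-0.004739)·(210) + (-0.003318)·(170) = 314.43 -0.995 -0.564 = 312.871 m.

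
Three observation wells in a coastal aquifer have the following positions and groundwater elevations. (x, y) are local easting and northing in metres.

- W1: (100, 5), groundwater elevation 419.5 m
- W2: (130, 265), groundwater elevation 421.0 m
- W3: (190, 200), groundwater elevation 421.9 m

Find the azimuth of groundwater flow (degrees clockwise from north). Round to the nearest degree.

259°

Three-point gradient (reference W1): Δ to W2 = (30, 260, +1.5), Δ to W3 = (90, 195, +2.4).
∂h/∂x = +0.01889, ∂h/∂y = +0.003590 (det = -17550).
Flow direction (−∇h) has components (-0.01889 E, -0.003590 N).
Azimuth = atan2(E, N) = atan2(-0.01889, -0.003590) = 259.2° ≈ 259°.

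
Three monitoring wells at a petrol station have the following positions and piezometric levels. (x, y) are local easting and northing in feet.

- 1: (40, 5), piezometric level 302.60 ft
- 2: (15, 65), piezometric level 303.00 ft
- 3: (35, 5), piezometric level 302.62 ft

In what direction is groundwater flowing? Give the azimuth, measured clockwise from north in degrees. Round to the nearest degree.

Differences from 1: to 2 (Δx, Δy, Δh) = (-25, 60, +0.40); to 3 = (-5, 0, +0.02).
Solve a·Δx + b·Δy = Δh: det = (-25)·0 − (-5)·60 = 300.
∂h/∂x = [(+0.40)·0 − (+0.02)·60] / 300 = -0.004000
∂h/∂y = [(-25)·(+0.02) − (-5)·(+0.40)] / 300 = +0.005000
Flow direction (−∇h) has components (+0.004000 E, -0.005000 N).
Azimuth = atan2(E, N) = atan2(+0.004000, -0.005000) = 141.3° ≈ 141°.

141°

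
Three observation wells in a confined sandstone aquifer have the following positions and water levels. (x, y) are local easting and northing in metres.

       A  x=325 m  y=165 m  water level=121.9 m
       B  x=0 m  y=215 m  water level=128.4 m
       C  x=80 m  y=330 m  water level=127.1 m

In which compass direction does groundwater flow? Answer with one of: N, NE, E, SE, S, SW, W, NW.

E

Three-point gradient (reference A): Δ to B = (-325, 50, +6.5), Δ to C = (-245, 165, +5.2).
∂h/∂x = -0.01964, ∂h/∂y = +0.002356 (det = -41375).
Flow = −∇h = (+0.01964 east, -0.002356 north), which points east.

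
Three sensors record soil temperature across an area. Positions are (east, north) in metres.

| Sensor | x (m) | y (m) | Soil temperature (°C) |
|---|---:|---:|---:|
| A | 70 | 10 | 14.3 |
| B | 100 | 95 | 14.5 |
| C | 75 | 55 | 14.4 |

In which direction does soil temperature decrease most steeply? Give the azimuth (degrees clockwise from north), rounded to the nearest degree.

Taking A as reference: B−A = (30, 85, +0.2); C−A = (5, 45, +0.1).
Determinant of the coordinate differences = 30·45 − 5·85 = 925.
∂T/∂x = [(+0.2)·45 − (+0.1)·85] / 925 = +0.0005405
∂T/∂y = [30·(+0.1) − 5·(+0.2)] / 925 = +0.002162
Steepest decrease is along −∇f: components (-0.0005405 E, -0.002162 N).
Azimuth = atan2(-0.0005405, -0.002162) = 194.0° ≈ 194°.

194°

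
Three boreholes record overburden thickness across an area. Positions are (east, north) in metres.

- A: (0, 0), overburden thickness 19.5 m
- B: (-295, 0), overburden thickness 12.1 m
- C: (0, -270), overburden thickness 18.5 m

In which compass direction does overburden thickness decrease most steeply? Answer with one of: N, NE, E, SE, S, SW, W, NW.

∂d/∂x = (12.1 − 19.5) / (-295 − 0) = +0.02508
∂d/∂y = (18.5 − 19.5) / (-270 − 0) = +0.003704
Steepest decrease is along −∇f = (-0.02508 E, -0.003704 N) → west.

W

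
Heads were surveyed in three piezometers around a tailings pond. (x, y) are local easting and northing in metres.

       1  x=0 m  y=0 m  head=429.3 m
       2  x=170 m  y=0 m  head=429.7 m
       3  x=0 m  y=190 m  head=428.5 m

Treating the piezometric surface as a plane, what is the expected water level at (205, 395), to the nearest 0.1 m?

428.1 m

∂h/∂x = (429.7 − 429.3) / (170 − 0) = +0.002353
∂h/∂y = (428.5 − 429.3) / (190 − 0) = -0.004211
h(205, 395) = 429.3 + (+0.002353)·(205) + (-0.004211)·(395) = 429.3 +0.482 -1.663 = 428.119 m.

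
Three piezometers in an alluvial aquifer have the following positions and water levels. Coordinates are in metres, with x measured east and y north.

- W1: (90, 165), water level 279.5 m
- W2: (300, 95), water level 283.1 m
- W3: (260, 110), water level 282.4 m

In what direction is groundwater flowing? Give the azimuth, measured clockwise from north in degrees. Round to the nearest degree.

With h = a·x + b·y + c and W1 as origin, the differences give:
  210·a + (-70)·b = +3.6
  170·a + (-55)·b = +2.9
Eliminate b (×(-55) and ×(-70), subtract): 350·a = 5.00 → a = ∂h/∂x = +0.01429
Back-substitute: b = ∂h/∂y = -0.008571.
Flow direction (−∇h) has components (-0.01429 E, +0.008571 N).
Azimuth = atan2(E, N) = atan2(-0.01429, +0.008571) = 301.0° ≈ 301°.

301°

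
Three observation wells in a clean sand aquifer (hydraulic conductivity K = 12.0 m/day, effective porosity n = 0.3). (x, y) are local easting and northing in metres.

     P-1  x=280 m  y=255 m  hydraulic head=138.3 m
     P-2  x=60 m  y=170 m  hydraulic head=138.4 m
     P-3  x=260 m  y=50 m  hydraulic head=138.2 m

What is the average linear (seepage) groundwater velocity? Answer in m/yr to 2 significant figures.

13 m/yr

Three-point gradient (reference P-1): Δ to P-2 = (-220, -85, +0.1), Δ to P-3 = (-20, -205, -0.1).
∂h/∂x = -0.0006682, ∂h/∂y = +0.0005530 (det = 43400).
|∇h| = √(-0.0006682² + 0.0005530²) = 0.0008674
Seepage velocity v = K·i/n = 12.0 × 0.0008674 / 0.3 = 0.0347 m/day = 12.67 m/yr.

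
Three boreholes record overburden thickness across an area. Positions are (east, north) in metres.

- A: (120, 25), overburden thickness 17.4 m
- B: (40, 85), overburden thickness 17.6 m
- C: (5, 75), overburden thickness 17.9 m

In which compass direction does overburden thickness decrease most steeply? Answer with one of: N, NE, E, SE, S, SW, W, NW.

NE

Differences from A: to B (Δx, Δy, Δh) = (-80, 60, +0.2); to C = (-115, 50, +0.5).
Determinant of the coordinate differences = (-80)·50 − (-115)·60 = 2900.
∂d/∂x = [(+0.2)·50 − (+0.5)·60] / 2900 = -0.006897
∂d/∂y = [(-80)·(+0.5) − (-115)·(+0.2)] / 2900 = -0.005862
Steepest decrease is along −∇f = (+0.006897 E, +0.005862 N) → northeast.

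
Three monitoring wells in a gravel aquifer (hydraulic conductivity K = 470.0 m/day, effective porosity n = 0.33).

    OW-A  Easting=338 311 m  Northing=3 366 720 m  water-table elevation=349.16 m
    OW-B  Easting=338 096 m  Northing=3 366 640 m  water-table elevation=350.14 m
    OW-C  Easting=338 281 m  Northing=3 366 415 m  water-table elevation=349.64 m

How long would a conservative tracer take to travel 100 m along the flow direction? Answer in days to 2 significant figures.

16 days

Three-point gradient (reference OW-A): Δ to OW-B = (-215, -80, +0.98), Δ to OW-C = (-30, -305, +0.48).
∂h/∂x = -0.004123, ∂h/∂y = -0.001168 (det = 63175).
|∇h| = √(-0.004123² + -0.001168²) = 0.004285
Seepage velocity v = K·i/n = 470.0 × 0.004285 / 0.33 = 6.103 m/day.
t = 100 / 6.103 = 16.39 days.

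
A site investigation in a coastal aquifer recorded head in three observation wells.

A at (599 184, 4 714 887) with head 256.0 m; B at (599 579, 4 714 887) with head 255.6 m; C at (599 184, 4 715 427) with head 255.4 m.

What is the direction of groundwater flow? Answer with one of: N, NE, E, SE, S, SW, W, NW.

∂h/∂x = (255.6 − 256.0) / (599579 − 599184) = -0.001013
∂h/∂y = (255.4 − 256.0) / (4715427 − 4714887) = -0.001111
Flow = −∇h = (+0.001013 east, +0.001111 north), which points northeast.

NE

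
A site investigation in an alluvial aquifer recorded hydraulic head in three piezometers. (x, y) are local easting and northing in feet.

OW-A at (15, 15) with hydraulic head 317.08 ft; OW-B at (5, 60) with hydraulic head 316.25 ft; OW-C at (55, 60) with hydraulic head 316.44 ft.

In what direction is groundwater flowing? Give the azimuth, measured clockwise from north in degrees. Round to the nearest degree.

348°

Differences from OW-A: to OW-B (Δx, Δy, Δh) = (-10, 45, -0.83); to OW-C = (40, 45, -0.64).
Solve a·Δx + b·Δy = Δh: det = (-10)·45 − 40·45 = -2250.
∂h/∂x = [(-0.83)·45 − (-0.64)·45] / -2250 = +0.003800
∂h/∂y = [(-10)·(-0.64) − 40·(-0.83)] / -2250 = -0.01760
Flow direction (−∇h) has components (-0.003800 E, +0.01760 N).
Azimuth = atan2(E, N) = atan2(-0.003800, +0.01760) = 347.8° ≈ 348°.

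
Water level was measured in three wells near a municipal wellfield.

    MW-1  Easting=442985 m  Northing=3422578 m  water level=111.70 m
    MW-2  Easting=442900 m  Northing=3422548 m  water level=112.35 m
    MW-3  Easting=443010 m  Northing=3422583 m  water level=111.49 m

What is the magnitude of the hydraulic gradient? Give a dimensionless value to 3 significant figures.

Differences from MW-1: to MW-2 (Δx, Δy, Δh) = (-85, -30, +0.65); to MW-3 = (25, 5, -0.21).
Solve a·Δx + b·Δy = Δh: det = (-85)·5 − 25·(-30) = 325.
∂h/∂x = [(+0.65)·5 − (-0.21)·(-30)] / 325 = -0.009385
∂h/∂y = [(-85)·(-0.21) − 25·(+0.65)] / 325 = +0.004923
|∇h| = √(-0.009385² + 0.004923²) = 0.0106

0.0106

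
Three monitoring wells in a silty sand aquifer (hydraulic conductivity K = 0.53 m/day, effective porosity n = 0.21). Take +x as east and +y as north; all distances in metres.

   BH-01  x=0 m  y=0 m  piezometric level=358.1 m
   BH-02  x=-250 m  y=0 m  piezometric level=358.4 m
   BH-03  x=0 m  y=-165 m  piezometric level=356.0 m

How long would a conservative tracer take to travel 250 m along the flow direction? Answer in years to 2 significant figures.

21 years

∂h/∂x = (358.4 − 358.1) / (-250 − 0) = -0.001200
∂h/∂y = (356.0 − 358.1) / (-165 − 0) = +0.01273
|∇h| = √(-0.001200² + 0.01273²) = 0.01279
Seepage velocity v = K·i/n = 0.53 × 0.01279 / 0.21 = 0.03228 m/day.
t = 250 / 0.03228 = 7745 days = 21.2 years.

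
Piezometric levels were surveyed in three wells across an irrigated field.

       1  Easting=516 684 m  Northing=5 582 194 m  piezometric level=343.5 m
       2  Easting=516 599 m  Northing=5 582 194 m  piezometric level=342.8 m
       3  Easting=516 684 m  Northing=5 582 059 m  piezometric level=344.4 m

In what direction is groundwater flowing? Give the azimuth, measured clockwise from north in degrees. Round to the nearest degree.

309°

∂h/∂x = (342.8 − 343.5) / (516599 − 516684) = +0.008235
∂h/∂y = (344.4 − 343.5) / (5582059 − 5582194) = -0.006667
Flow direction (−∇h) has components (-0.008235 E, +0.006667 N).
Azimuth = atan2(E, N) = atan2(-0.008235, +0.006667) = 309.0° ≈ 309°.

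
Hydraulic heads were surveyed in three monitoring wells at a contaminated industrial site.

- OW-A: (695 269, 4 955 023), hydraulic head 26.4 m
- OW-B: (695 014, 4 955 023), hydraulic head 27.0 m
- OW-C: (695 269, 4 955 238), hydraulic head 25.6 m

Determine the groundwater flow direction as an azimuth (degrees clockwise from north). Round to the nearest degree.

032°

∂h/∂x = (27.0 − 26.4) / (695014 − 695269) = -0.002353
∂h/∂y = (25.6 − 26.4) / (4955238 − 4955023) = -0.003721
Flow direction (−∇h) has components (+0.002353 E, +0.003721 N).
Azimuth = atan2(E, N) = atan2(+0.002353, +0.003721) = 32.3° ≈ 032°.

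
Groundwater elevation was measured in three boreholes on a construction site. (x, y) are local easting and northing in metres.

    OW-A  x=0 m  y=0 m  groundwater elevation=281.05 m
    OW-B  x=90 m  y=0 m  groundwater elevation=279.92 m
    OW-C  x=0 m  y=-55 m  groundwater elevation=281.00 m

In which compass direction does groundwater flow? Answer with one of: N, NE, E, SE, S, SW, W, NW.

E

∂h/∂x = (279.92 − 281.05) / (90 − 0) = -0.01256
∂h/∂y = (281.00 − 281.05) / (-55 − 0) = +0.0009091
Flow = −∇h = (+0.01256 east, -0.0009091 north), which points east.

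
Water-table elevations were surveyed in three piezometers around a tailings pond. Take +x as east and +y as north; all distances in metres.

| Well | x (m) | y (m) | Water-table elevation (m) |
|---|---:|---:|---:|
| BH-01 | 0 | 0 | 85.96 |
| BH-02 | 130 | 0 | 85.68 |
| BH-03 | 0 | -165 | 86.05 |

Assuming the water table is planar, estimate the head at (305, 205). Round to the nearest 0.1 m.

85.2 m

∂h/∂x = (85.68 − 85.96) / (130 − 0) = -0.002154
∂h/∂y = (86.05 − 85.96) / (-165 − 0) = -0.0005455
h(305, 205) = 85.96 + (-0.002154)·(305) + (-0.0005455)·(205) = 85.96 -0.657 -0.112 = 85.191 m.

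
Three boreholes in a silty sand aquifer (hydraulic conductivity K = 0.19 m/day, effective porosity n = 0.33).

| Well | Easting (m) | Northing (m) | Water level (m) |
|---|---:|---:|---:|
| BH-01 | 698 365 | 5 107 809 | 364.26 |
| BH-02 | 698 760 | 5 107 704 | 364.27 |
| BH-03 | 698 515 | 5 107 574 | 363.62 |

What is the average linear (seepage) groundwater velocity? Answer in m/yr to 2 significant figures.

0.72 m/yr

Three-point gradient (reference BH-01): Δ to BH-02 = (395, -105, +0.01), Δ to BH-03 = (150, -235, -0.64).
∂h/∂x = +0.0009024, ∂h/∂y = +0.003299 (det = -77075).
|∇h| = √(0.0009024² + 0.003299²) = 0.00342
Seepage velocity v = K·i/n = 0.19 × 0.00342 / 0.33 = 0.001969 m/day = 0.7192 m/yr.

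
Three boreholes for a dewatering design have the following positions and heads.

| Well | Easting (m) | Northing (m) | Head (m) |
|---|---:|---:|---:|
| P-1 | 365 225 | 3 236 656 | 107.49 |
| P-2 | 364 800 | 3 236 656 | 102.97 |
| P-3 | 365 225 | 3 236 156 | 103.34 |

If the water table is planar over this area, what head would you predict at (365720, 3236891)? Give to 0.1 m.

114.7 m

∂h/∂x = (102.97 − 107.49) / (364800 − 365225) = +0.01064
∂h/∂y = (103.34 − 107.49) / (3236156 − 3236656) = +0.008300
h(365720, 3236891) = 107.49 + (+0.01064)·(495) + (+0.008300)·(235) = 107.49 +5.264 +1.950 = 114.705 m.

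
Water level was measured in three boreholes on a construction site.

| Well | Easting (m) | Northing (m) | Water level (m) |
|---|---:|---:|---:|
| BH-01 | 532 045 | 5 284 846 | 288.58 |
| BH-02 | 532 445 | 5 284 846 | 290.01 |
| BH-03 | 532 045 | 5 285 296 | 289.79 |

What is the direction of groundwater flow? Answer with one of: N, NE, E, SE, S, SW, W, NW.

∂h/∂x = (290.01 − 288.58) / (532445 − 532045) = +0.003575
∂h/∂y = (289.79 − 288.58) / (5285296 − 5284846) = +0.002689
Flow = −∇h = (-0.003575 east, -0.002689 north), which points southwest.

SW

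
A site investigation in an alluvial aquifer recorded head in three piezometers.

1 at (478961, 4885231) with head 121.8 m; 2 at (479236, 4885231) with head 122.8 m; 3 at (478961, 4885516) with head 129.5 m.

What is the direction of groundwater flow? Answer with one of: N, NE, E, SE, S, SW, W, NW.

∂h/∂x = (122.8 − 121.8) / (479236 − 478961) = +0.003636
∂h/∂y = (129.5 − 121.8) / (4885516 − 4885231) = +0.02702
Flow = −∇h = (-0.003636 east, -0.02702 north), which points south.

S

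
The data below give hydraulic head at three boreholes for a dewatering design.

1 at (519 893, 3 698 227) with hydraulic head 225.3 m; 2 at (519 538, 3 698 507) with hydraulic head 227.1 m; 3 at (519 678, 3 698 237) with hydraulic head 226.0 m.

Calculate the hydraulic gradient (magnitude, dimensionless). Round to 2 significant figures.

Differences from 1: to 2 (Δx, Δy, Δh) = (-355, 280, +1.8); to 3 = (-215, 10, +0.7).
Solve a·Δx + b·Δy = Δh: det = (-355)·10 − (-215)·280 = 56650.
∂h/∂x = [(+1.8)·10 − (+0.7)·280] / 56650 = -0.003142
∂h/∂y = [(-355)·(+0.7) − (-215)·(+1.8)] / 56650 = +0.002445
|∇h| = √(-0.003142² + 0.002445²) = 0.003981

0.0040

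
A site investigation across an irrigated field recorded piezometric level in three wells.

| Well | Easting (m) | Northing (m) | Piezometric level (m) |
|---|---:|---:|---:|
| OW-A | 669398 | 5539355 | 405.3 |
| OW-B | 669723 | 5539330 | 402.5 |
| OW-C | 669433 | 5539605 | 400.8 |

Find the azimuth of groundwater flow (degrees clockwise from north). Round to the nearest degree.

031°

Three-point gradient (reference OW-A): Δ to OW-B = (325, -25, -2.8), Δ to OW-C = (35, 250, -4.5).
∂h/∂x = -0.009893, ∂h/∂y = -0.01661 (det = 82125).
Flow direction (−∇h) has components (+0.009893 E, +0.01661 N).
Azimuth = atan2(E, N) = atan2(+0.009893, +0.01661) = 30.8° ≈ 031°.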